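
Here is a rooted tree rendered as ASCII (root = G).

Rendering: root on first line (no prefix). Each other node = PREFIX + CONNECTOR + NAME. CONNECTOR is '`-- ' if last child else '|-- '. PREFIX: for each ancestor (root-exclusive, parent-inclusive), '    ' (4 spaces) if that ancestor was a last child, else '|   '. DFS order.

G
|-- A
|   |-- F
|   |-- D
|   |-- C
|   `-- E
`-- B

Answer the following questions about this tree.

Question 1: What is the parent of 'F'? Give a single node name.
Scan adjacency: F appears as child of A

Answer: A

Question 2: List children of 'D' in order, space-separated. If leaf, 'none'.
Answer: none

Derivation:
Node D's children (from adjacency): (leaf)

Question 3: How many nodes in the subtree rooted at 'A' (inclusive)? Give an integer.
Subtree rooted at A contains: A, C, D, E, F
Count = 5

Answer: 5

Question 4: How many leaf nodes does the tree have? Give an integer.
Leaves (nodes with no children): B, C, D, E, F

Answer: 5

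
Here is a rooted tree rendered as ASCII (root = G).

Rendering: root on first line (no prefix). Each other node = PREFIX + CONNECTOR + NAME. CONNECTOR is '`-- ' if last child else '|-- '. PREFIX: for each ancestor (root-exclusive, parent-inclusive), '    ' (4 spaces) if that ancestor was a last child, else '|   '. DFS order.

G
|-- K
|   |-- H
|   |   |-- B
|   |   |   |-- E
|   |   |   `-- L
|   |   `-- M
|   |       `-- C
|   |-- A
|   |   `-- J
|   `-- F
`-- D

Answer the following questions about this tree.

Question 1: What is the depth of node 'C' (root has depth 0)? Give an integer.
Answer: 4

Derivation:
Path from root to C: G -> K -> H -> M -> C
Depth = number of edges = 4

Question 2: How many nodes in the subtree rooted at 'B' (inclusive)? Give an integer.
Subtree rooted at B contains: B, E, L
Count = 3

Answer: 3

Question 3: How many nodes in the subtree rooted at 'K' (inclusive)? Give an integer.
Answer: 10

Derivation:
Subtree rooted at K contains: A, B, C, E, F, H, J, K, L, M
Count = 10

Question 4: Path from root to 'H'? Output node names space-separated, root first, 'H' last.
Answer: G K H

Derivation:
Walk down from root: G -> K -> H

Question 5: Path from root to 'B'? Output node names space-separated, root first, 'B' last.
Walk down from root: G -> K -> H -> B

Answer: G K H B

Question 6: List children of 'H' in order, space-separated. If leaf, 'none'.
Node H's children (from adjacency): B, M

Answer: B M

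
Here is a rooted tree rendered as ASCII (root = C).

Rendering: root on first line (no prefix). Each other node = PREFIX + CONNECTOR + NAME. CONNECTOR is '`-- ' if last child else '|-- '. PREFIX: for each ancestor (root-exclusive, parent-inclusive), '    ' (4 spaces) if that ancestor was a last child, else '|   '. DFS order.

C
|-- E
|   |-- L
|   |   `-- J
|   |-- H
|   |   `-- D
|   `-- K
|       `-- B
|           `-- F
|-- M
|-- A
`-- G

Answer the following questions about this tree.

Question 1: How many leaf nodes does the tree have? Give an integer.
Answer: 6

Derivation:
Leaves (nodes with no children): A, D, F, G, J, M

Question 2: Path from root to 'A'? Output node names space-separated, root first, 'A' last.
Answer: C A

Derivation:
Walk down from root: C -> A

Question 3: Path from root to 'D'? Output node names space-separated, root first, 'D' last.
Walk down from root: C -> E -> H -> D

Answer: C E H D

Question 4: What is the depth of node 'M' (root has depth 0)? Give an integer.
Path from root to M: C -> M
Depth = number of edges = 1

Answer: 1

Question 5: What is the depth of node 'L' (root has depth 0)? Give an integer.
Answer: 2

Derivation:
Path from root to L: C -> E -> L
Depth = number of edges = 2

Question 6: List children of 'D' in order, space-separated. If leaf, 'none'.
Answer: none

Derivation:
Node D's children (from adjacency): (leaf)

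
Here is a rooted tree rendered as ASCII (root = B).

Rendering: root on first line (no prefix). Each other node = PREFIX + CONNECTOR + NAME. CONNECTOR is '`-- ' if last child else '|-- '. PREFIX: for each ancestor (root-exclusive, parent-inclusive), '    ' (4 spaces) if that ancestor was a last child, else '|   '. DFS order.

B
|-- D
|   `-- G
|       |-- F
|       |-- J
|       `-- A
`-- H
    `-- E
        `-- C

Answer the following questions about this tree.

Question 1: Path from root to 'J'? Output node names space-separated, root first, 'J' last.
Walk down from root: B -> D -> G -> J

Answer: B D G J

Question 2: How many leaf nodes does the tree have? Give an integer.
Leaves (nodes with no children): A, C, F, J

Answer: 4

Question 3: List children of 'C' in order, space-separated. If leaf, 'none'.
Node C's children (from adjacency): (leaf)

Answer: none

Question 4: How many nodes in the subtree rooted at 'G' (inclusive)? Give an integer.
Answer: 4

Derivation:
Subtree rooted at G contains: A, F, G, J
Count = 4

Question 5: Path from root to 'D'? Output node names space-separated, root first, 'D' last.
Walk down from root: B -> D

Answer: B D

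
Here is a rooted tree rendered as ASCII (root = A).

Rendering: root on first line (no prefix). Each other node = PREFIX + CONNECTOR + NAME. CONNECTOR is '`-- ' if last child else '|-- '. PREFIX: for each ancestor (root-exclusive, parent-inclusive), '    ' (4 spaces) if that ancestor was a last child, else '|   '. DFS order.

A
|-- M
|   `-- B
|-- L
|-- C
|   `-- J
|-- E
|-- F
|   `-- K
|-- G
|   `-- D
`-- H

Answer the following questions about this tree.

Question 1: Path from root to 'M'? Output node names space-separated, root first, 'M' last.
Answer: A M

Derivation:
Walk down from root: A -> M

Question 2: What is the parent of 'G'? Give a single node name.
Answer: A

Derivation:
Scan adjacency: G appears as child of A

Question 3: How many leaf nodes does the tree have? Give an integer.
Answer: 7

Derivation:
Leaves (nodes with no children): B, D, E, H, J, K, L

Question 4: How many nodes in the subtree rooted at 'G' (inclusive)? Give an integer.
Subtree rooted at G contains: D, G
Count = 2

Answer: 2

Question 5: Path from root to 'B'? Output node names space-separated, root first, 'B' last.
Answer: A M B

Derivation:
Walk down from root: A -> M -> B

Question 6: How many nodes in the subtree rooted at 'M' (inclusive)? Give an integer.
Answer: 2

Derivation:
Subtree rooted at M contains: B, M
Count = 2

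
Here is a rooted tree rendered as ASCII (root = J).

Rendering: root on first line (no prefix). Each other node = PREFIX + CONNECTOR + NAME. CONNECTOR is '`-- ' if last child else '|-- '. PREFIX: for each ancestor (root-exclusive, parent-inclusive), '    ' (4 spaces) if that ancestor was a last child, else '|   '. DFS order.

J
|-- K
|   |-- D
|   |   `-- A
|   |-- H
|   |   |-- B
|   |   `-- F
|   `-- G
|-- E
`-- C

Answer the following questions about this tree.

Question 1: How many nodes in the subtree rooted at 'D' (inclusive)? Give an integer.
Answer: 2

Derivation:
Subtree rooted at D contains: A, D
Count = 2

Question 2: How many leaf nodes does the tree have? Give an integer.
Leaves (nodes with no children): A, B, C, E, F, G

Answer: 6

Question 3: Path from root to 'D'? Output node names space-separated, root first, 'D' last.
Walk down from root: J -> K -> D

Answer: J K D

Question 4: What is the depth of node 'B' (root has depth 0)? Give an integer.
Answer: 3

Derivation:
Path from root to B: J -> K -> H -> B
Depth = number of edges = 3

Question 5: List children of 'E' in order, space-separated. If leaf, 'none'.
Answer: none

Derivation:
Node E's children (from adjacency): (leaf)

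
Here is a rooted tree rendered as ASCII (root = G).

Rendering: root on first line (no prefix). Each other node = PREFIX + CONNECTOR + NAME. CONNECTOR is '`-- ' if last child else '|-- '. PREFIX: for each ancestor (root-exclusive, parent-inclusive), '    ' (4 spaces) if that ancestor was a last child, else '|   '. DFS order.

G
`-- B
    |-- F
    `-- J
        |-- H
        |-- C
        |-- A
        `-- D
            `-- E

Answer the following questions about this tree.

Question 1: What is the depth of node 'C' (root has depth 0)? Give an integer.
Path from root to C: G -> B -> J -> C
Depth = number of edges = 3

Answer: 3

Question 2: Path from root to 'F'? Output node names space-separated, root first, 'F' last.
Answer: G B F

Derivation:
Walk down from root: G -> B -> F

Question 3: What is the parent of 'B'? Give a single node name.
Answer: G

Derivation:
Scan adjacency: B appears as child of G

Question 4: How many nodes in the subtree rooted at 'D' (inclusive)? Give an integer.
Subtree rooted at D contains: D, E
Count = 2

Answer: 2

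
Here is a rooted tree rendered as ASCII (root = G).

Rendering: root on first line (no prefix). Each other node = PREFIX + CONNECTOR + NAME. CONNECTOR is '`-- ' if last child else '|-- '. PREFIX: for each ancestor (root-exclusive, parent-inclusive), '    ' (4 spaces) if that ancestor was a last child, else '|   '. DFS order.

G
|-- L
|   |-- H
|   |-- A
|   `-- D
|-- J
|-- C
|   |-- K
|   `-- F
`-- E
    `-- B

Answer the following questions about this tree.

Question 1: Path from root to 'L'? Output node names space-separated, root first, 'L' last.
Answer: G L

Derivation:
Walk down from root: G -> L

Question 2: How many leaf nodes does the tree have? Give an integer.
Answer: 7

Derivation:
Leaves (nodes with no children): A, B, D, F, H, J, K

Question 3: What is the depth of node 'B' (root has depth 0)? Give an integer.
Answer: 2

Derivation:
Path from root to B: G -> E -> B
Depth = number of edges = 2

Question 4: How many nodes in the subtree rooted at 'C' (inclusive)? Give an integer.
Answer: 3

Derivation:
Subtree rooted at C contains: C, F, K
Count = 3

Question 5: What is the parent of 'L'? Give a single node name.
Answer: G

Derivation:
Scan adjacency: L appears as child of G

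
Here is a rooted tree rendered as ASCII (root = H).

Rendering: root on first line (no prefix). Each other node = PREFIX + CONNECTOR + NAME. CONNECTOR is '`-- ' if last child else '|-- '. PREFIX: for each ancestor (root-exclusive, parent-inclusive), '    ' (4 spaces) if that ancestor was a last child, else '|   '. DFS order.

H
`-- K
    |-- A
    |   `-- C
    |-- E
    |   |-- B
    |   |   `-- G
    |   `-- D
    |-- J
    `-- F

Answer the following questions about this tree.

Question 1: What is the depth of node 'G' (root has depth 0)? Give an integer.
Path from root to G: H -> K -> E -> B -> G
Depth = number of edges = 4

Answer: 4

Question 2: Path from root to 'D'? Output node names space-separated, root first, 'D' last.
Walk down from root: H -> K -> E -> D

Answer: H K E D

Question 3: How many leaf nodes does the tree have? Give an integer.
Leaves (nodes with no children): C, D, F, G, J

Answer: 5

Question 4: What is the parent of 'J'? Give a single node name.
Scan adjacency: J appears as child of K

Answer: K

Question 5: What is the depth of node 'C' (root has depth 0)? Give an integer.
Path from root to C: H -> K -> A -> C
Depth = number of edges = 3

Answer: 3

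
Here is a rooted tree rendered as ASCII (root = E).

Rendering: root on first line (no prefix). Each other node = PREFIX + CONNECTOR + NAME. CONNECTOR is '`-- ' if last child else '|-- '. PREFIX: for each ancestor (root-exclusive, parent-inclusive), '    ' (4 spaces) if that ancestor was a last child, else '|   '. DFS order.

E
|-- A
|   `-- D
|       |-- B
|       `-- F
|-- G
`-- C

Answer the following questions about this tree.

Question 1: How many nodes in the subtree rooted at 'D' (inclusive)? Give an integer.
Answer: 3

Derivation:
Subtree rooted at D contains: B, D, F
Count = 3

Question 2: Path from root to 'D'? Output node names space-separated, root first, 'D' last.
Answer: E A D

Derivation:
Walk down from root: E -> A -> D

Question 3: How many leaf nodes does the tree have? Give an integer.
Answer: 4

Derivation:
Leaves (nodes with no children): B, C, F, G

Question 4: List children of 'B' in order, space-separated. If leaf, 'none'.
Node B's children (from adjacency): (leaf)

Answer: none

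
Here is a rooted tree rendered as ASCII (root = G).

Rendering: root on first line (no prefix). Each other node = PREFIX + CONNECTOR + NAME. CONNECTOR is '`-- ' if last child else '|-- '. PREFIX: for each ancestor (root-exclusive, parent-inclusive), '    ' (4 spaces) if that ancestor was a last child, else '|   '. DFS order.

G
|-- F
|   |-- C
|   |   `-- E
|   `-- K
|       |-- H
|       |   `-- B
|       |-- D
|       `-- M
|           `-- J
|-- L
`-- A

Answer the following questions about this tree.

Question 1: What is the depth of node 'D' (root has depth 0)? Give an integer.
Answer: 3

Derivation:
Path from root to D: G -> F -> K -> D
Depth = number of edges = 3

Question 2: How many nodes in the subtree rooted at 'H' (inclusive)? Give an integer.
Answer: 2

Derivation:
Subtree rooted at H contains: B, H
Count = 2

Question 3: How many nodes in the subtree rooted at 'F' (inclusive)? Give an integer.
Answer: 9

Derivation:
Subtree rooted at F contains: B, C, D, E, F, H, J, K, M
Count = 9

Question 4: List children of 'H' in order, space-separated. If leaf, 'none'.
Answer: B

Derivation:
Node H's children (from adjacency): B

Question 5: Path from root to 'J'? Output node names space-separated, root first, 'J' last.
Answer: G F K M J

Derivation:
Walk down from root: G -> F -> K -> M -> J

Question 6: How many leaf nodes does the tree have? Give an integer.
Answer: 6

Derivation:
Leaves (nodes with no children): A, B, D, E, J, L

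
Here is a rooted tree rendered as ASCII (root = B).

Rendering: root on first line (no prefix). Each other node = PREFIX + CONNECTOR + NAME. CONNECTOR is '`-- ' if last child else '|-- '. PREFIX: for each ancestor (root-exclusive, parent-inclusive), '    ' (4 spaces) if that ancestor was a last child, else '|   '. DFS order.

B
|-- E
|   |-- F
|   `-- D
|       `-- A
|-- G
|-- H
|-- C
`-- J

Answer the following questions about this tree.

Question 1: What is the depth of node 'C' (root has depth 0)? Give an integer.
Path from root to C: B -> C
Depth = number of edges = 1

Answer: 1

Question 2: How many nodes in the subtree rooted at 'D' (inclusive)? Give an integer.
Subtree rooted at D contains: A, D
Count = 2

Answer: 2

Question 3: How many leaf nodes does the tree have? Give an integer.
Answer: 6

Derivation:
Leaves (nodes with no children): A, C, F, G, H, J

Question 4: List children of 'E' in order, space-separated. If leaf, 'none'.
Node E's children (from adjacency): F, D

Answer: F D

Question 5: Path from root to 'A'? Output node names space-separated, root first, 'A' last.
Answer: B E D A

Derivation:
Walk down from root: B -> E -> D -> A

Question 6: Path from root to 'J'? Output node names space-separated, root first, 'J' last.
Walk down from root: B -> J

Answer: B J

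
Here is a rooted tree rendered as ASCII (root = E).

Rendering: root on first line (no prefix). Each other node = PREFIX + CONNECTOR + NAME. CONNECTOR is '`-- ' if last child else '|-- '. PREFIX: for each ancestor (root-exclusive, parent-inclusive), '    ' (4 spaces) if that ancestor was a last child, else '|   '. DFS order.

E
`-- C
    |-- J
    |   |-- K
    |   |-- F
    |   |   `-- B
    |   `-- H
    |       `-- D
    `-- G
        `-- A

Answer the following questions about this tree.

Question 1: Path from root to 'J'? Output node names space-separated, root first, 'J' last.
Walk down from root: E -> C -> J

Answer: E C J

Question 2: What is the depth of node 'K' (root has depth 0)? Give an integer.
Answer: 3

Derivation:
Path from root to K: E -> C -> J -> K
Depth = number of edges = 3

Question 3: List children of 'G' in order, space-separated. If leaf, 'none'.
Answer: A

Derivation:
Node G's children (from adjacency): A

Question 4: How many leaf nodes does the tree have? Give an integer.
Leaves (nodes with no children): A, B, D, K

Answer: 4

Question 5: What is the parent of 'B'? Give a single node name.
Scan adjacency: B appears as child of F

Answer: F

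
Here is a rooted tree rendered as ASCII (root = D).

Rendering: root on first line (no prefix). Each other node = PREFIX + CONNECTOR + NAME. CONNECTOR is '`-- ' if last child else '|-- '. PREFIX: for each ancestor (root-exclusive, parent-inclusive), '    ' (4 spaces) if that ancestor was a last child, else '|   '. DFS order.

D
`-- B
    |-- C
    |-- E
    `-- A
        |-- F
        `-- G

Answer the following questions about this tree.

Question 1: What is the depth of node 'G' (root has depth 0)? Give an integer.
Answer: 3

Derivation:
Path from root to G: D -> B -> A -> G
Depth = number of edges = 3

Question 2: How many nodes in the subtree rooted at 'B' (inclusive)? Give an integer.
Answer: 6

Derivation:
Subtree rooted at B contains: A, B, C, E, F, G
Count = 6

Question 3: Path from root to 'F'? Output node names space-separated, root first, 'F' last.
Walk down from root: D -> B -> A -> F

Answer: D B A F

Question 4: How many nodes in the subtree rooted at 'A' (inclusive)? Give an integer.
Answer: 3

Derivation:
Subtree rooted at A contains: A, F, G
Count = 3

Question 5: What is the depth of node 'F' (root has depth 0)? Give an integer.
Path from root to F: D -> B -> A -> F
Depth = number of edges = 3

Answer: 3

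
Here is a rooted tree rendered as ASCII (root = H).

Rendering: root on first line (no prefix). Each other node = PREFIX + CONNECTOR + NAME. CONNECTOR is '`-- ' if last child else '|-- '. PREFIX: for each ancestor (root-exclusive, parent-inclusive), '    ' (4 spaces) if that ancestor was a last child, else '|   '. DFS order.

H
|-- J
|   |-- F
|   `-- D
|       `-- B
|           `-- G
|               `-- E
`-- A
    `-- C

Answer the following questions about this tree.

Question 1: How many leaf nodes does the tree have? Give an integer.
Leaves (nodes with no children): C, E, F

Answer: 3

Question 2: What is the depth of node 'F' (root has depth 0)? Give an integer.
Answer: 2

Derivation:
Path from root to F: H -> J -> F
Depth = number of edges = 2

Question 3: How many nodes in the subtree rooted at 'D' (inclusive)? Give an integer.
Subtree rooted at D contains: B, D, E, G
Count = 4

Answer: 4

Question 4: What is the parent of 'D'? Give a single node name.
Scan adjacency: D appears as child of J

Answer: J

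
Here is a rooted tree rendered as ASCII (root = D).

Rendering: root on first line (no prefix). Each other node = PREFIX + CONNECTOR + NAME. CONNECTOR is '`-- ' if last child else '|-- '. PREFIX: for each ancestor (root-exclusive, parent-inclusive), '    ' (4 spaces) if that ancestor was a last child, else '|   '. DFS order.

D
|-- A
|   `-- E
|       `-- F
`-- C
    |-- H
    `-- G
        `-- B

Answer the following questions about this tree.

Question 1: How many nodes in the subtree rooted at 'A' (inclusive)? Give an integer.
Subtree rooted at A contains: A, E, F
Count = 3

Answer: 3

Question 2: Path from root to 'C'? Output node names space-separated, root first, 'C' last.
Answer: D C

Derivation:
Walk down from root: D -> C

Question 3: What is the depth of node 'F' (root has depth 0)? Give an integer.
Path from root to F: D -> A -> E -> F
Depth = number of edges = 3

Answer: 3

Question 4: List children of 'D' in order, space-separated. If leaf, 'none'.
Answer: A C

Derivation:
Node D's children (from adjacency): A, C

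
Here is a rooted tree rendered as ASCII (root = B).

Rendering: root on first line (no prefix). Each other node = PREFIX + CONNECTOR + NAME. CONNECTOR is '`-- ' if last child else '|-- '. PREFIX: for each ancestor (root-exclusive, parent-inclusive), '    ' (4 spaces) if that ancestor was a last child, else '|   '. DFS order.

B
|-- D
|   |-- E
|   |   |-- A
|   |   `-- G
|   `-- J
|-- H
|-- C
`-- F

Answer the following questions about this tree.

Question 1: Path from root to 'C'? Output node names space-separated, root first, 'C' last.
Walk down from root: B -> C

Answer: B C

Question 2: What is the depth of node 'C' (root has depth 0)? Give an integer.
Path from root to C: B -> C
Depth = number of edges = 1

Answer: 1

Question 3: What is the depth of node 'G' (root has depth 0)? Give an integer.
Answer: 3

Derivation:
Path from root to G: B -> D -> E -> G
Depth = number of edges = 3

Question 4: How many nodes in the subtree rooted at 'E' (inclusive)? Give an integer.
Subtree rooted at E contains: A, E, G
Count = 3

Answer: 3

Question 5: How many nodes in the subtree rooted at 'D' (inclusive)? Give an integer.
Answer: 5

Derivation:
Subtree rooted at D contains: A, D, E, G, J
Count = 5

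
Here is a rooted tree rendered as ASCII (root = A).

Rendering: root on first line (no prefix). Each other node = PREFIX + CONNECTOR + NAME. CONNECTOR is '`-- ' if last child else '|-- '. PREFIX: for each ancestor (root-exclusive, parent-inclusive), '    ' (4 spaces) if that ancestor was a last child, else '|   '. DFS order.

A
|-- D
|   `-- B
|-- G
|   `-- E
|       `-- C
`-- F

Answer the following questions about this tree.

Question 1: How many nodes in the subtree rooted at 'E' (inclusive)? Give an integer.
Answer: 2

Derivation:
Subtree rooted at E contains: C, E
Count = 2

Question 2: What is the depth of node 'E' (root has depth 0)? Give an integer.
Answer: 2

Derivation:
Path from root to E: A -> G -> E
Depth = number of edges = 2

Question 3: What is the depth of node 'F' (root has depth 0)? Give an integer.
Path from root to F: A -> F
Depth = number of edges = 1

Answer: 1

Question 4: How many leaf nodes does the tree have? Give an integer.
Answer: 3

Derivation:
Leaves (nodes with no children): B, C, F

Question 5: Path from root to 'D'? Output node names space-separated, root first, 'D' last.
Walk down from root: A -> D

Answer: A D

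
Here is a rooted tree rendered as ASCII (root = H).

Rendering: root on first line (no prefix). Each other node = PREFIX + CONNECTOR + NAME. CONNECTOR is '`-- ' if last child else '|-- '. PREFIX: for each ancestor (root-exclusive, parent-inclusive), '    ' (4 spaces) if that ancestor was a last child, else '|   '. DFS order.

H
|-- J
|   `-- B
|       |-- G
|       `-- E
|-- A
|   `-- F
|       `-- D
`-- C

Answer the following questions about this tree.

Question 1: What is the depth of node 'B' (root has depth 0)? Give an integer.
Answer: 2

Derivation:
Path from root to B: H -> J -> B
Depth = number of edges = 2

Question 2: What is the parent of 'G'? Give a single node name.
Scan adjacency: G appears as child of B

Answer: B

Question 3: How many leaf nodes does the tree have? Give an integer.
Leaves (nodes with no children): C, D, E, G

Answer: 4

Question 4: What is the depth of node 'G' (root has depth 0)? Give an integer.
Path from root to G: H -> J -> B -> G
Depth = number of edges = 3

Answer: 3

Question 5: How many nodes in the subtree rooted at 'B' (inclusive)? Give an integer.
Answer: 3

Derivation:
Subtree rooted at B contains: B, E, G
Count = 3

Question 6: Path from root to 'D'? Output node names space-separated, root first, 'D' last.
Answer: H A F D

Derivation:
Walk down from root: H -> A -> F -> D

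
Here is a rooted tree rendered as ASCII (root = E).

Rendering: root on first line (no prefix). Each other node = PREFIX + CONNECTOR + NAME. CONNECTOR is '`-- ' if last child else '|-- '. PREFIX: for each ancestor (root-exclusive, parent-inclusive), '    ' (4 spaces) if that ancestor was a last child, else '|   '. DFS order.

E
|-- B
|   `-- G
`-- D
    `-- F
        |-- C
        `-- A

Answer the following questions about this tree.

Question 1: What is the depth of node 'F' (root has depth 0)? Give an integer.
Answer: 2

Derivation:
Path from root to F: E -> D -> F
Depth = number of edges = 2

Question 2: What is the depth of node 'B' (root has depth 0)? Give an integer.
Path from root to B: E -> B
Depth = number of edges = 1

Answer: 1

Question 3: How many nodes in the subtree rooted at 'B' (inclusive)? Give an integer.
Answer: 2

Derivation:
Subtree rooted at B contains: B, G
Count = 2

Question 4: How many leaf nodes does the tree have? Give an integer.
Leaves (nodes with no children): A, C, G

Answer: 3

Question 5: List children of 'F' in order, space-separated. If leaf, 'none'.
Node F's children (from adjacency): C, A

Answer: C A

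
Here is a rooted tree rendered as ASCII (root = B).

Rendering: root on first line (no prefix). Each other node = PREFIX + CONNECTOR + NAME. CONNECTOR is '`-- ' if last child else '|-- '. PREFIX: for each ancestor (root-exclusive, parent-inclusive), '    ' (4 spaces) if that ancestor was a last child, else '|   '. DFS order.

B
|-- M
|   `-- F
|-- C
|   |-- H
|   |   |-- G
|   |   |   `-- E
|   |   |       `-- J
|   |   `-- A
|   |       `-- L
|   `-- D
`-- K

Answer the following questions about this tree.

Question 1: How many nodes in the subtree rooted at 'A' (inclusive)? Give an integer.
Subtree rooted at A contains: A, L
Count = 2

Answer: 2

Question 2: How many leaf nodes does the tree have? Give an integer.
Answer: 5

Derivation:
Leaves (nodes with no children): D, F, J, K, L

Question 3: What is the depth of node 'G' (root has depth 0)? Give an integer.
Path from root to G: B -> C -> H -> G
Depth = number of edges = 3

Answer: 3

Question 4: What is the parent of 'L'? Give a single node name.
Answer: A

Derivation:
Scan adjacency: L appears as child of A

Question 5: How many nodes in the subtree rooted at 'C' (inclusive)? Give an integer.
Subtree rooted at C contains: A, C, D, E, G, H, J, L
Count = 8

Answer: 8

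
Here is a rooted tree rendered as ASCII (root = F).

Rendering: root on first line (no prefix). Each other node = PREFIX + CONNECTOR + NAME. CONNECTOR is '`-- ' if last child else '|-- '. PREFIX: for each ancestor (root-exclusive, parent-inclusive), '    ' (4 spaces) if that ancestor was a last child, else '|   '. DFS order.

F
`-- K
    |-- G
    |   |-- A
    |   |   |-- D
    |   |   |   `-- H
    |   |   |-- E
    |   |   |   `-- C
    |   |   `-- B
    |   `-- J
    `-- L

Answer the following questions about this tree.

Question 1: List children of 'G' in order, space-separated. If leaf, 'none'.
Answer: A J

Derivation:
Node G's children (from adjacency): A, J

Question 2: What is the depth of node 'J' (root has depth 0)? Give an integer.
Answer: 3

Derivation:
Path from root to J: F -> K -> G -> J
Depth = number of edges = 3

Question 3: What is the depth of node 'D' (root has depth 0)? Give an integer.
Path from root to D: F -> K -> G -> A -> D
Depth = number of edges = 4

Answer: 4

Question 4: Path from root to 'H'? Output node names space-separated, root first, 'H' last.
Walk down from root: F -> K -> G -> A -> D -> H

Answer: F K G A D H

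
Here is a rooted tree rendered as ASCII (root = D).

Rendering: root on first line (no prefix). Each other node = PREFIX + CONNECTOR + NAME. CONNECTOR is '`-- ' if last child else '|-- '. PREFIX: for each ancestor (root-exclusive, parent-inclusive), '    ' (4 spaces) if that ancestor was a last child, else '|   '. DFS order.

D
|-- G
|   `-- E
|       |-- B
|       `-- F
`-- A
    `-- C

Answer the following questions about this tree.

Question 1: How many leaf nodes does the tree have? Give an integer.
Leaves (nodes with no children): B, C, F

Answer: 3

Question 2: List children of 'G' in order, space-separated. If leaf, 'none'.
Node G's children (from adjacency): E

Answer: E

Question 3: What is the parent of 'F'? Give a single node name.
Scan adjacency: F appears as child of E

Answer: E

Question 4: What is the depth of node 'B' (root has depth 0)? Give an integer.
Answer: 3

Derivation:
Path from root to B: D -> G -> E -> B
Depth = number of edges = 3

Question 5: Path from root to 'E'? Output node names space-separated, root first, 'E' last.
Answer: D G E

Derivation:
Walk down from root: D -> G -> E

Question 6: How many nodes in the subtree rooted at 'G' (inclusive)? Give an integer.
Answer: 4

Derivation:
Subtree rooted at G contains: B, E, F, G
Count = 4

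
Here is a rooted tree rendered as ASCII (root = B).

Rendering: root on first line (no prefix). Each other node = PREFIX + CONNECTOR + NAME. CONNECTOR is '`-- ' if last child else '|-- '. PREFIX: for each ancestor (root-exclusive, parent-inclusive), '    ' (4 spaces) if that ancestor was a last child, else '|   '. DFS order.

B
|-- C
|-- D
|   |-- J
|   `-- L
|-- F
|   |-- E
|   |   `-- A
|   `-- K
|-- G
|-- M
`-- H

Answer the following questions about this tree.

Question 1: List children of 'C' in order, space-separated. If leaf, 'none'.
Node C's children (from adjacency): (leaf)

Answer: none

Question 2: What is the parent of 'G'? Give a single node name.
Answer: B

Derivation:
Scan adjacency: G appears as child of B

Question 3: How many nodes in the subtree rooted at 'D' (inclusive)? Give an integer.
Answer: 3

Derivation:
Subtree rooted at D contains: D, J, L
Count = 3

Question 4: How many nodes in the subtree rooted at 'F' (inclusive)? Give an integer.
Answer: 4

Derivation:
Subtree rooted at F contains: A, E, F, K
Count = 4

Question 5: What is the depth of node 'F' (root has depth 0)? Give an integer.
Path from root to F: B -> F
Depth = number of edges = 1

Answer: 1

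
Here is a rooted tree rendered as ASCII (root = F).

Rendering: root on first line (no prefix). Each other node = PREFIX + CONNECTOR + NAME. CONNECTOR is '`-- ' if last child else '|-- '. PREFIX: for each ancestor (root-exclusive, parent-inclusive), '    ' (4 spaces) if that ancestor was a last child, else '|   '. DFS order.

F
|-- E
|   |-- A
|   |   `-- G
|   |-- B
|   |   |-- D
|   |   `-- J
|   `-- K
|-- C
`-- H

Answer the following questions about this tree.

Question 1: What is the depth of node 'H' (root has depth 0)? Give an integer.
Path from root to H: F -> H
Depth = number of edges = 1

Answer: 1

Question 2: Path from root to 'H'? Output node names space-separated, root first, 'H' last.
Answer: F H

Derivation:
Walk down from root: F -> H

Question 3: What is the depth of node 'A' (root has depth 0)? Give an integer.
Answer: 2

Derivation:
Path from root to A: F -> E -> A
Depth = number of edges = 2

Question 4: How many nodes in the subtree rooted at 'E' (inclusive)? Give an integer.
Subtree rooted at E contains: A, B, D, E, G, J, K
Count = 7

Answer: 7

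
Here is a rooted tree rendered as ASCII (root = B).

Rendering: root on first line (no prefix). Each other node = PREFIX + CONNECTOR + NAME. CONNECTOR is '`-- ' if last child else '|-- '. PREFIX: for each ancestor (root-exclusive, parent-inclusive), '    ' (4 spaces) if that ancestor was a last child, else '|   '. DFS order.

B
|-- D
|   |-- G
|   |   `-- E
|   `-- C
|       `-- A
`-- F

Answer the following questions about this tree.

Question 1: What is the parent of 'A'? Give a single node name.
Scan adjacency: A appears as child of C

Answer: C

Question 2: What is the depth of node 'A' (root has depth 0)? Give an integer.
Path from root to A: B -> D -> C -> A
Depth = number of edges = 3

Answer: 3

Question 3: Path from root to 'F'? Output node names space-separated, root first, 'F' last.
Walk down from root: B -> F

Answer: B F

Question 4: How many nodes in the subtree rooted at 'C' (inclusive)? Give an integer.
Subtree rooted at C contains: A, C
Count = 2

Answer: 2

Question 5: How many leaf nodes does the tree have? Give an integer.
Leaves (nodes with no children): A, E, F

Answer: 3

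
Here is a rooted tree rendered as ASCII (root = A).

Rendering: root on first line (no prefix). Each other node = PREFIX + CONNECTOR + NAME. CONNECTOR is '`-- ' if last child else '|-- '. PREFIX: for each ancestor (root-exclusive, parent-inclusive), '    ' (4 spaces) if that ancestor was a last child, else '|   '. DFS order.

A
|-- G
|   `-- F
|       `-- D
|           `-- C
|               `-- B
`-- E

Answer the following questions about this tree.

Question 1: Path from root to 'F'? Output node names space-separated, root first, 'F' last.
Answer: A G F

Derivation:
Walk down from root: A -> G -> F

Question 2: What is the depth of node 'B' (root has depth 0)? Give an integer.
Path from root to B: A -> G -> F -> D -> C -> B
Depth = number of edges = 5

Answer: 5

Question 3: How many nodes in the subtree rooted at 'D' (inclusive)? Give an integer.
Subtree rooted at D contains: B, C, D
Count = 3

Answer: 3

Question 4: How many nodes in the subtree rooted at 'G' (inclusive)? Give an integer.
Subtree rooted at G contains: B, C, D, F, G
Count = 5

Answer: 5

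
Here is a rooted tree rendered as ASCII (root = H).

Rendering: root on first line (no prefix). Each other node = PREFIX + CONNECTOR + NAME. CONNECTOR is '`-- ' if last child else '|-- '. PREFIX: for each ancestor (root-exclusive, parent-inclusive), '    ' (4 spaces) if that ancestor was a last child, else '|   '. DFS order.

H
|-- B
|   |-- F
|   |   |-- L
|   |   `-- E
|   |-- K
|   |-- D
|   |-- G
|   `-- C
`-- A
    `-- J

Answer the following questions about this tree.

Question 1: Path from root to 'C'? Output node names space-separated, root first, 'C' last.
Walk down from root: H -> B -> C

Answer: H B C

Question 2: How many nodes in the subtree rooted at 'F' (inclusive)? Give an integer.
Subtree rooted at F contains: E, F, L
Count = 3

Answer: 3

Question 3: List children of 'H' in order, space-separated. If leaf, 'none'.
Answer: B A

Derivation:
Node H's children (from adjacency): B, A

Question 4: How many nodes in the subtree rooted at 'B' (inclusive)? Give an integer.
Answer: 8

Derivation:
Subtree rooted at B contains: B, C, D, E, F, G, K, L
Count = 8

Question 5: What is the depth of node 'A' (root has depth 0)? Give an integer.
Path from root to A: H -> A
Depth = number of edges = 1

Answer: 1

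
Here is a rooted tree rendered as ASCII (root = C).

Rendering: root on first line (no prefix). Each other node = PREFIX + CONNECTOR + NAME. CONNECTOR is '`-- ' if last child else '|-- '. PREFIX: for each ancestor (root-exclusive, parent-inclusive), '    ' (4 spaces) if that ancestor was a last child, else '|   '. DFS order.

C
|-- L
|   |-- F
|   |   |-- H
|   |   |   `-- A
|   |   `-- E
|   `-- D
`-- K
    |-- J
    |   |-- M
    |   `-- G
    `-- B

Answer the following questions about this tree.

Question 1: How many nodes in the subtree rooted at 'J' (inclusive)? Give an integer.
Answer: 3

Derivation:
Subtree rooted at J contains: G, J, M
Count = 3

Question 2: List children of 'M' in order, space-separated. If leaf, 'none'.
Node M's children (from adjacency): (leaf)

Answer: none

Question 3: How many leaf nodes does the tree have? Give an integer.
Leaves (nodes with no children): A, B, D, E, G, M

Answer: 6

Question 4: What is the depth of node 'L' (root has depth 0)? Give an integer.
Answer: 1

Derivation:
Path from root to L: C -> L
Depth = number of edges = 1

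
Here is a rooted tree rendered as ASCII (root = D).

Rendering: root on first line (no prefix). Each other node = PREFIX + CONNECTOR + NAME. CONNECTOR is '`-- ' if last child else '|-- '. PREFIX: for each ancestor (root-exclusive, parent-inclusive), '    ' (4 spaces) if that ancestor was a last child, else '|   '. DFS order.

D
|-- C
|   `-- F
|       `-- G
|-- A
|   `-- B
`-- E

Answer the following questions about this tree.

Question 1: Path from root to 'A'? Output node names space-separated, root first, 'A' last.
Answer: D A

Derivation:
Walk down from root: D -> A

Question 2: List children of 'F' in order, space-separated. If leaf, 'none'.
Answer: G

Derivation:
Node F's children (from adjacency): G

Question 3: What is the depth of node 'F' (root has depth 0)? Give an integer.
Path from root to F: D -> C -> F
Depth = number of edges = 2

Answer: 2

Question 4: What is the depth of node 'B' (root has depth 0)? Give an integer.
Path from root to B: D -> A -> B
Depth = number of edges = 2

Answer: 2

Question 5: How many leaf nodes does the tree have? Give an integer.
Answer: 3

Derivation:
Leaves (nodes with no children): B, E, G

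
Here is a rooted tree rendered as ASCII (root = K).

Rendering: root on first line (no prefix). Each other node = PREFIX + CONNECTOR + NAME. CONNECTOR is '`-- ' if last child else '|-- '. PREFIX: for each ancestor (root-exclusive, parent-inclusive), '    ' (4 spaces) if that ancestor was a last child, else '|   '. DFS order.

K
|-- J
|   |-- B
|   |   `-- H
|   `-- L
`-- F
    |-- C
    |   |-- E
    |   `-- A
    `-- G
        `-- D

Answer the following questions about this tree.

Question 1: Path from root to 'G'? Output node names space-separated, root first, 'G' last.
Answer: K F G

Derivation:
Walk down from root: K -> F -> G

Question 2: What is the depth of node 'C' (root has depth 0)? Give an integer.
Answer: 2

Derivation:
Path from root to C: K -> F -> C
Depth = number of edges = 2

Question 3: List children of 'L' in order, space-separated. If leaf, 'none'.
Answer: none

Derivation:
Node L's children (from adjacency): (leaf)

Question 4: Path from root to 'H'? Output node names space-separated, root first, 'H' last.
Answer: K J B H

Derivation:
Walk down from root: K -> J -> B -> H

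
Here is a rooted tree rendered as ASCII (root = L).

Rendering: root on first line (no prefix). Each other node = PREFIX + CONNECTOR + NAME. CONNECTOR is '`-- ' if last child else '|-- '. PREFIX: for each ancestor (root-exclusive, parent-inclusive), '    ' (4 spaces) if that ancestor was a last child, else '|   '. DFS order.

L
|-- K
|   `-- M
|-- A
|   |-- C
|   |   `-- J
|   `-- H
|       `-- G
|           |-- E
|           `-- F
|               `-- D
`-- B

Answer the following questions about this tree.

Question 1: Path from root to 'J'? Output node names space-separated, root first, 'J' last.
Walk down from root: L -> A -> C -> J

Answer: L A C J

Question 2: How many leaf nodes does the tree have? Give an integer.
Answer: 5

Derivation:
Leaves (nodes with no children): B, D, E, J, M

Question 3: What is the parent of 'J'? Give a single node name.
Scan adjacency: J appears as child of C

Answer: C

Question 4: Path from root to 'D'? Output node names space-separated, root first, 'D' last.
Answer: L A H G F D

Derivation:
Walk down from root: L -> A -> H -> G -> F -> D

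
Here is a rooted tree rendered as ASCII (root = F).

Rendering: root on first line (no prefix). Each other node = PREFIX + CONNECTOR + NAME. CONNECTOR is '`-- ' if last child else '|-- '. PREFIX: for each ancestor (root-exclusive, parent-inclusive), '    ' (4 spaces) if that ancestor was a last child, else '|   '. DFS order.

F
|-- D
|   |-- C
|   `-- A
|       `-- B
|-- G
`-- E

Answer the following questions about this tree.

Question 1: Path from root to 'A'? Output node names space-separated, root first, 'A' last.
Walk down from root: F -> D -> A

Answer: F D A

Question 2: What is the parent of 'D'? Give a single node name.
Scan adjacency: D appears as child of F

Answer: F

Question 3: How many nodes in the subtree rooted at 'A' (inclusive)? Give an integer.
Subtree rooted at A contains: A, B
Count = 2

Answer: 2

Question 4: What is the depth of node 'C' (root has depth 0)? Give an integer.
Path from root to C: F -> D -> C
Depth = number of edges = 2

Answer: 2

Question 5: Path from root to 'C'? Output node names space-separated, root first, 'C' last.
Answer: F D C

Derivation:
Walk down from root: F -> D -> C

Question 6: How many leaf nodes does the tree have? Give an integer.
Leaves (nodes with no children): B, C, E, G

Answer: 4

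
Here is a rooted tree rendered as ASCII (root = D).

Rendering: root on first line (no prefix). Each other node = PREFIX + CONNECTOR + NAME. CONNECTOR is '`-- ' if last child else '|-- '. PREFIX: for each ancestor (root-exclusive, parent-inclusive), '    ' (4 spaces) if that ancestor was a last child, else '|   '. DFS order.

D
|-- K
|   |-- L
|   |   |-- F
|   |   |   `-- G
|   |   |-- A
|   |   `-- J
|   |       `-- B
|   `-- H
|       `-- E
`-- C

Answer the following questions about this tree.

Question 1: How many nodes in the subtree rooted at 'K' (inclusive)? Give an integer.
Answer: 9

Derivation:
Subtree rooted at K contains: A, B, E, F, G, H, J, K, L
Count = 9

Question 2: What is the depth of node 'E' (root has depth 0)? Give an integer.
Answer: 3

Derivation:
Path from root to E: D -> K -> H -> E
Depth = number of edges = 3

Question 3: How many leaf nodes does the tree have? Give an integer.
Answer: 5

Derivation:
Leaves (nodes with no children): A, B, C, E, G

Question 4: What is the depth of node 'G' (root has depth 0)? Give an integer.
Path from root to G: D -> K -> L -> F -> G
Depth = number of edges = 4

Answer: 4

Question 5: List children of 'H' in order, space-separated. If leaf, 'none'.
Answer: E

Derivation:
Node H's children (from adjacency): E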